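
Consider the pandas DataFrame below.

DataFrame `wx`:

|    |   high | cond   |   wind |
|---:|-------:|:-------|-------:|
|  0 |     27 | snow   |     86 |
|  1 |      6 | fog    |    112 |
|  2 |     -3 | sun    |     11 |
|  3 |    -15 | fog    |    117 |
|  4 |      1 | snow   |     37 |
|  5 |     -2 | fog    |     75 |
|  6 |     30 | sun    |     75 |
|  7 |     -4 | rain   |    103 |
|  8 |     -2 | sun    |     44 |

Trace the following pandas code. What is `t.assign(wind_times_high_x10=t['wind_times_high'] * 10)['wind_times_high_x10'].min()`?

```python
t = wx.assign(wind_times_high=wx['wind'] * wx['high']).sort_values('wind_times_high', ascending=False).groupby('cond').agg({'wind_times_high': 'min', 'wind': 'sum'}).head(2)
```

add column wind_times_high = wx['wind'] * wx['high']:
   high  cond  wind  wind_times_high
0    27  snow    86             2322
1     6   fog   112              672
2    -3   sun    11              -33
3   -15   fog   117            -1755
4     1  snow    37               37
5    -2   fog    75             -150
6    30   sun    75             2250
7    -4  rain   103             -412
8    -2   sun    44              -88
sort by wind_times_high descending:
   high  cond  wind  wind_times_high
0    27  snow    86             2322
6    30   sun    75             2250
1     6   fog   112              672
4     1  snow    37               37
2    -3   sun    11              -33
8    -2   sun    44              -88
5    -2   fog    75             -150
7    -4  rain   103             -412
3   -15   fog   117            -1755
group by cond: min(wind_times_high), sum(wind):
      wind_times_high  wind
cond                       
fog             -1755   304
rain             -412   103
snow               37   123
sun               -88   130
take first 2 rows:
      wind_times_high  wind
cond                       
fog             -1755   304
rain             -412   103
add column wind_times_high_x10 = t['wind_times_high'] * 10:
      wind_times_high  wind  wind_times_high_x10
cond                                            
fog             -1755   304               -17550
rain             -412   103                -4120
Then the min of column 'wind_times_high_x10': -17550

-17550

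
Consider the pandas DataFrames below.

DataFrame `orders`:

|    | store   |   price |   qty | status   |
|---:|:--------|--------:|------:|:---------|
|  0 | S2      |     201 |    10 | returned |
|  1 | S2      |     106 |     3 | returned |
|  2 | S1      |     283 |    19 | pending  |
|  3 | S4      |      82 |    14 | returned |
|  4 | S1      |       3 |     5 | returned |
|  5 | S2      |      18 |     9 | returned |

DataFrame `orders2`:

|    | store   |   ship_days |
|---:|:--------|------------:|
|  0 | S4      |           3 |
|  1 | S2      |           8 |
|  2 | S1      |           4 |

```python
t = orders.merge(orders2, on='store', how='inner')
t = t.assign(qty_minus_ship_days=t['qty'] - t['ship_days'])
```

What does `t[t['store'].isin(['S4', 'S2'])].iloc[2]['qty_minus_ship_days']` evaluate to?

11

merge on 'store' (how='inner') → 6 rows:
  store  price  qty    status  ship_days
0    S2    201   10  returned          8
1    S2    106    3  returned          8
2    S1    283   19   pending          4
3    S4     82   14  returned          3
4    S1      3    5  returned          4
5    S2     18    9  returned          8
add column qty_minus_ship_days = t['qty'] - t['ship_days']:
  store  price  qty    status  ship_days  qty_minus_ship_days
0    S2    201   10  returned          8                    2
1    S2    106    3  returned          8                   -5
2    S1    283   19   pending          4                   15
3    S4     82   14  returned          3                   11
4    S1      3    5  returned          4                    1
5    S2     18    9  returned          8                    1
filter rows where store in ['S4', 'S2']:
  store  price  qty    status  ship_days  qty_minus_ship_days
0    S2    201   10  returned          8                    2
1    S2    106    3  returned          8                   -5
3    S4     82   14  returned          3                   11
5    S2     18    9  returned          8                    1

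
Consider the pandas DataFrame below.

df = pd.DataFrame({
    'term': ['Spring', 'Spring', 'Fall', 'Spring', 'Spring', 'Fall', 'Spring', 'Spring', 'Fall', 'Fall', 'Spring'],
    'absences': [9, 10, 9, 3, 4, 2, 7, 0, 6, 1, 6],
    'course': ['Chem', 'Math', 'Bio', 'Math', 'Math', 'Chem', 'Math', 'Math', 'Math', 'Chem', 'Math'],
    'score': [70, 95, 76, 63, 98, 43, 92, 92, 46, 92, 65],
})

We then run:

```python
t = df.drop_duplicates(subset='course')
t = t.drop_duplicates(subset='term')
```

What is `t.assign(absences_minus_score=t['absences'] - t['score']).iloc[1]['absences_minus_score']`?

drop duplicate course (keep=first):
     term  absences course  score
0  Spring         9   Chem     70
1  Spring        10   Math     95
2    Fall         9    Bio     76
drop duplicate term (keep=first):
     term  absences course  score
0  Spring         9   Chem     70
2    Fall         9    Bio     76
add column absences_minus_score = t['absences'] - t['score']:
     term  absences course  score  absences_minus_score
0  Spring         9   Chem     70                   -61
2    Fall         9    Bio     76                   -67
Taking the value at position 1, column 'absences_minus_score' gives -67.

-67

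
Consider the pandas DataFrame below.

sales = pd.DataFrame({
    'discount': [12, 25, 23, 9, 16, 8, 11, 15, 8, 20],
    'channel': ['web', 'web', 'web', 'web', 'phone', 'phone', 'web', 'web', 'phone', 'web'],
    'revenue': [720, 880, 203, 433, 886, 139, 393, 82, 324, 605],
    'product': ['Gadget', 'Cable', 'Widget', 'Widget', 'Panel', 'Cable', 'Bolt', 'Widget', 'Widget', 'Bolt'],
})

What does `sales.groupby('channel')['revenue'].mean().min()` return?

group by channel, mean of revenue:
channel
phone    449.666667
web      473.714286
Name: revenue, dtype: float64
Taking the min of the resulting series gives 449.666666667.

449.666666667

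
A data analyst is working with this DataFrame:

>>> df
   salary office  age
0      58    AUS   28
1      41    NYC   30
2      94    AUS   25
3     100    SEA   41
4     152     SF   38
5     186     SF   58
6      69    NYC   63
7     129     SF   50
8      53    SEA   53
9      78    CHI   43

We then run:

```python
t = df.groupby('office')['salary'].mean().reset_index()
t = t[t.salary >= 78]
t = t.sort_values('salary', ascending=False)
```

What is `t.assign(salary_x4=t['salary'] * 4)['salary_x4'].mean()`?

group by office, mean of salary:
office
AUS     76.000000
CHI     78.000000
NYC     55.000000
SEA     76.500000
SF     155.666667
Name: salary, dtype: float64
reset_index():
  office      salary
0    AUS   76.000000
1    CHI   78.000000
2    NYC   55.000000
3    SEA   76.500000
4     SF  155.666667
filter rows where salary >= 78:
  office      salary
1    CHI   78.000000
4     SF  155.666667
sort by salary descending:
  office      salary
4     SF  155.666667
1    CHI   78.000000
add column salary_x4 = t['salary'] * 4:
  office      salary   salary_x4
4     SF  155.666667  622.666667
1    CHI   78.000000  312.000000

467.333333333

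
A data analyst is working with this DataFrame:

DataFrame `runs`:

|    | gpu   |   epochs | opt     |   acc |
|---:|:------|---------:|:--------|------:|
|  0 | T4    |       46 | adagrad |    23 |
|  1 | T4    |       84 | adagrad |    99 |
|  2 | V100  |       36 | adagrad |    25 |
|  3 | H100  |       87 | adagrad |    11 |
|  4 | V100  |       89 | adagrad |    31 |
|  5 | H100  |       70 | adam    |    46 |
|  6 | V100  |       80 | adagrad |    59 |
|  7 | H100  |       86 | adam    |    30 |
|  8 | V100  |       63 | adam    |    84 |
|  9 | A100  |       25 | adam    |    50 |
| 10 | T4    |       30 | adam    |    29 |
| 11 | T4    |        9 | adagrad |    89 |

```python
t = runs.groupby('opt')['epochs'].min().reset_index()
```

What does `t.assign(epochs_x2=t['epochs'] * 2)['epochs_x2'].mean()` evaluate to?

group by opt, min of epochs:
opt
adagrad     9
adam       25
Name: epochs, dtype: int64
reset_index():
       opt  epochs
0  adagrad       9
1     adam      25
add column epochs_x2 = t['epochs'] * 2:
       opt  epochs  epochs_x2
0  adagrad       9         18
1     adam      25         50
Taking the mean of column 'epochs_x2' gives 34.0.

34.0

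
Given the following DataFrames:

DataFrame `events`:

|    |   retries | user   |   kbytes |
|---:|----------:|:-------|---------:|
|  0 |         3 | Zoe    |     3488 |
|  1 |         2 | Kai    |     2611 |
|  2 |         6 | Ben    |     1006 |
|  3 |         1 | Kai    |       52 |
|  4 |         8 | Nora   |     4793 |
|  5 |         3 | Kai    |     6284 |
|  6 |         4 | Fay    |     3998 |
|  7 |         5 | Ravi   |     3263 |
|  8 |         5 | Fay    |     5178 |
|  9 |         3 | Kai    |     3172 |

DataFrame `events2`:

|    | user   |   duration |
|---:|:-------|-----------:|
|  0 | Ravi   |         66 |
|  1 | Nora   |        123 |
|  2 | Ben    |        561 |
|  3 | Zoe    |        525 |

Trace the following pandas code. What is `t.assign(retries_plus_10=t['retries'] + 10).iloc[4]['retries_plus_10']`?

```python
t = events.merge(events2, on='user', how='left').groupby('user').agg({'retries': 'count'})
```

merge on 'user' (how='left') → 10 rows:
   retries  user  kbytes  duration
0        3   Zoe    3488     525.0
1        2   Kai    2611       NaN
2        6   Ben    1006     561.0
3        1   Kai      52       NaN
4        8  Nora    4793     123.0
5        3   Kai    6284       NaN
6        4   Fay    3998       NaN
7        5  Ravi    3263      66.0
8        5   Fay    5178       NaN
9        3   Kai    3172       NaN
group by user, count of retries:
      retries
user         
Ben         1
Fay         2
Kai         4
Nora        1
Ravi        1
Zoe         1
add column retries_plus_10 = t['retries'] + 10:
      retries  retries_plus_10
user                          
Ben         1               11
Fay         2               12
Kai         4               14
Nora        1               11
Ravi        1               11
Zoe         1               11
Hence 11.

11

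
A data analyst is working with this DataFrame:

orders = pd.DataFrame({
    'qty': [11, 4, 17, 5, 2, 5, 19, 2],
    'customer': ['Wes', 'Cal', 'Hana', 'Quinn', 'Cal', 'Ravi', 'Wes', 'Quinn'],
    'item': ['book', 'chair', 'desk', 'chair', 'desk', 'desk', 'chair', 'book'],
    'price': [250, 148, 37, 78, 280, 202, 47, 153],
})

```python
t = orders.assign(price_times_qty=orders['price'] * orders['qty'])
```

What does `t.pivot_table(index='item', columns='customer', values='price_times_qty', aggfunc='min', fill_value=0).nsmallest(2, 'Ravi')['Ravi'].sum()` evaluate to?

add column price_times_qty = orders['price'] * orders['qty']:
   qty customer   item  price  price_times_qty
0   11      Wes   book    250             2750
1    4      Cal  chair    148              592
2   17     Hana   desk     37              629
3    5    Quinn  chair     78              390
4    2      Cal   desk    280              560
5    5     Ravi   desk    202             1010
6   19      Wes  chair     47              893
7    2    Quinn   book    153              306
pivot: rows=item, cols=customer, min(price_times_qty):
customer  Cal  Hana  Quinn  Ravi   Wes
item                                  
book        0     0    306     0  2750
chair     592     0    390     0   893
desk      560   629      0  1010     0
take 2 rows with smallest Ravi:
customer  Cal  Hana  Quinn  Ravi   Wes
item                                  
book        0     0    306     0  2750
chair     592     0    390     0   893
Finally, sum of column 'Ravi' = 0.

0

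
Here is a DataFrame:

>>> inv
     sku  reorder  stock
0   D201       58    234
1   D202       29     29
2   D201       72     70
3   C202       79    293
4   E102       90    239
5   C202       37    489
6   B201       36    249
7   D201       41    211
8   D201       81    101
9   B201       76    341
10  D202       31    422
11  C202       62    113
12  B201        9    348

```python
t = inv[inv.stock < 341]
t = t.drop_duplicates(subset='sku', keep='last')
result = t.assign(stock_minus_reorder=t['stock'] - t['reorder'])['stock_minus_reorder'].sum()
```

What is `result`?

433

filter rows where stock < 341:
     sku  reorder  stock
0   D201       58    234
1   D202       29     29
2   D201       72     70
3   C202       79    293
4   E102       90    239
6   B201       36    249
7   D201       41    211
8   D201       81    101
11  C202       62    113
drop duplicate sku (keep=last):
     sku  reorder  stock
1   D202       29     29
4   E102       90    239
6   B201       36    249
8   D201       81    101
11  C202       62    113
add column stock_minus_reorder = t['stock'] - t['reorder']:
     sku  reorder  stock  stock_minus_reorder
1   D202       29     29                    0
4   E102       90    239                  149
6   B201       36    249                  213
8   D201       81    101                   20
11  C202       62    113                   51
Reading off the sum of column 'stock_minus_reorder', we get 433.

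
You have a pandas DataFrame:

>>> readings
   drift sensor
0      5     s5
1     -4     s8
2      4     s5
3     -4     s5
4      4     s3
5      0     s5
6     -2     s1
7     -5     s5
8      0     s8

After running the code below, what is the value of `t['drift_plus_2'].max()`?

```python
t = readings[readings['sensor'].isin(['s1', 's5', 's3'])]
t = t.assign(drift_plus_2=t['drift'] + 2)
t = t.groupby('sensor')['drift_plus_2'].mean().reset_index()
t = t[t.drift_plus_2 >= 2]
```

6.0

filter rows where sensor in ['s1', 's5', 's3']:
   drift sensor
0      5     s5
2      4     s5
3     -4     s5
4      4     s3
5      0     s5
6     -2     s1
7     -5     s5
add column drift_plus_2 = t['drift'] + 2:
   drift sensor  drift_plus_2
0      5     s5             7
2      4     s5             6
3     -4     s5            -2
4      4     s3             6
5      0     s5             2
6     -2     s1             0
7     -5     s5            -3
group by sensor, mean of drift_plus_2:
sensor
s1    0.0
s3    6.0
s5    2.0
Name: drift_plus_2, dtype: float64
reset_index():
  sensor  drift_plus_2
0     s1           0.0
1     s3           6.0
2     s5           2.0
filter rows where drift_plus_2 >= 2:
  sensor  drift_plus_2
1     s3           6.0
2     s5           2.0
So max() = 6.0.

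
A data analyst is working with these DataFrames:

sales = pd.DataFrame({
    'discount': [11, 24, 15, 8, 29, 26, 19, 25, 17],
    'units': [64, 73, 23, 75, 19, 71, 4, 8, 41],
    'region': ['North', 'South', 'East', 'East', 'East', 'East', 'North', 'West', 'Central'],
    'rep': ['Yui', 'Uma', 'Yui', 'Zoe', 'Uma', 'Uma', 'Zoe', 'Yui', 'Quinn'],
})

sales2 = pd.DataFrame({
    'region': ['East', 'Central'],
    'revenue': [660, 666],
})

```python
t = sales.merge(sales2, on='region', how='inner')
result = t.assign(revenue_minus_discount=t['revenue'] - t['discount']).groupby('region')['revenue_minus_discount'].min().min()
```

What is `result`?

631

merge on 'region' (how='inner') → 5 rows:
   discount  units   region    rep  revenue
0        15     23     East    Yui      660
1         8     75     East    Zoe      660
2        29     19     East    Uma      660
3        26     71     East    Uma      660
4        17     41  Central  Quinn      666
add column revenue_minus_discount = t['revenue'] - t['discount']:
   discount  units   region    rep  revenue  revenue_minus_discount
0        15     23     East    Yui      660                     645
1         8     75     East    Zoe      660                     652
2        29     19     East    Uma      660                     631
3        26     71     East    Uma      660                     634
4        17     41  Central  Quinn      666                     649
group by region, min of revenue_minus_discount:
region
Central    649
East       631
Name: revenue_minus_discount, dtype: int64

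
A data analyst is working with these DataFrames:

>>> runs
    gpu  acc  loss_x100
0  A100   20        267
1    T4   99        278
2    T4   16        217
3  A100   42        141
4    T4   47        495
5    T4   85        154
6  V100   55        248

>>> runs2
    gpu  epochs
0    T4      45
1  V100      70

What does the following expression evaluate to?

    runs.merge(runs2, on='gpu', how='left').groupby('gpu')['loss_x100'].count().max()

merge on 'gpu' (how='left') → 7 rows:
    gpu  acc  loss_x100  epochs
0  A100   20        267     NaN
1    T4   99        278    45.0
2    T4   16        217    45.0
3  A100   42        141     NaN
4    T4   47        495    45.0
5    T4   85        154    45.0
6  V100   55        248    70.0
group by gpu, count of loss_x100:
gpu
A100    2
T4      4
V100    1
Name: loss_x100, dtype: int64

4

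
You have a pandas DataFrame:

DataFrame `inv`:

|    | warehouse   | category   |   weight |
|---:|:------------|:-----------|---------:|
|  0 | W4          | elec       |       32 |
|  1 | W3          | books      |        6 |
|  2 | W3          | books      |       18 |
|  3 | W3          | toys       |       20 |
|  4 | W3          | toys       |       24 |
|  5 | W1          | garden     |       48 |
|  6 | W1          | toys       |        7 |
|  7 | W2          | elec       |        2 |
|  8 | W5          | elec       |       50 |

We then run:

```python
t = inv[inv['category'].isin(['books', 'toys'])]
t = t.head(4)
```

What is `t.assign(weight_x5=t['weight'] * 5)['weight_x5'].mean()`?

filter rows where category in ['books', 'toys']:
  warehouse category  weight
1        W3    books       6
2        W3    books      18
3        W3     toys      20
4        W3     toys      24
6        W1     toys       7
take first 4 rows:
  warehouse category  weight
1        W3    books       6
2        W3    books      18
3        W3     toys      20
4        W3     toys      24
add column weight_x5 = t['weight'] * 5:
  warehouse category  weight  weight_x5
1        W3    books       6         30
2        W3    books      18         90
3        W3     toys      20        100
4        W3     toys      24        120

85.0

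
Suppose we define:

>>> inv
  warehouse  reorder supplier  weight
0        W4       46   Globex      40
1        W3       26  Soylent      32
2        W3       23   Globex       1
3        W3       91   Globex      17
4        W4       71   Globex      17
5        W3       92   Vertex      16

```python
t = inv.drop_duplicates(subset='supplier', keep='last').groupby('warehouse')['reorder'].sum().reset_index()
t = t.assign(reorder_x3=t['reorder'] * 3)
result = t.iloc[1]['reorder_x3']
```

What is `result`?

213

drop duplicate supplier (keep=last):
  warehouse  reorder supplier  weight
1        W3       26  Soylent      32
4        W4       71   Globex      17
5        W3       92   Vertex      16
group by warehouse, sum of reorder:
warehouse
W3    118
W4     71
Name: reorder, dtype: int64
reset_index():
  warehouse  reorder
0        W3      118
1        W4       71
add column reorder_x3 = t['reorder'] * 3:
  warehouse  reorder  reorder_x3
0        W3      118         354
1        W4       71         213
So iloc[1]['reorder_x3'] = 213.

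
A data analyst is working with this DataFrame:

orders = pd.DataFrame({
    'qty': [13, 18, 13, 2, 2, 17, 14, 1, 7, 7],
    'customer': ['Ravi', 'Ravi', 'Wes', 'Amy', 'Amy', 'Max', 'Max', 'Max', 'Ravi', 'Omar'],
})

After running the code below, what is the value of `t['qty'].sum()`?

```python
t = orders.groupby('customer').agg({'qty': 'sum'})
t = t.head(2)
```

group by customer, sum of qty:
          qty
customer     
Amy         4
Max        32
Omar        7
Ravi       38
Wes        13
take first 2 rows:
          qty
customer     
Amy         4
Max        32
Hence 36.

36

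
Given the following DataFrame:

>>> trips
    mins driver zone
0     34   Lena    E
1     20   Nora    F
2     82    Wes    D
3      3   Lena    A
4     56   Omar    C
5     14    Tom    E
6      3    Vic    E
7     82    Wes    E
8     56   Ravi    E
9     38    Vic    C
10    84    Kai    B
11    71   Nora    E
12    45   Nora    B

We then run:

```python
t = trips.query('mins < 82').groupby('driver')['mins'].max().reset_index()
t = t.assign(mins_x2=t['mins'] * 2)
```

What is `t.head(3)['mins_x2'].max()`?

142

filter rows where mins < 82:
    mins driver zone
0     34   Lena    E
1     20   Nora    F
3      3   Lena    A
4     56   Omar    C
5     14    Tom    E
6      3    Vic    E
8     56   Ravi    E
9     38    Vic    C
11    71   Nora    E
12    45   Nora    B
group by driver, max of mins:
driver
Lena    34
Nora    71
Omar    56
Ravi    56
Tom     14
Vic     38
Name: mins, dtype: int64
reset_index():
  driver  mins
0   Lena    34
1   Nora    71
2   Omar    56
3   Ravi    56
4    Tom    14
5    Vic    38
add column mins_x2 = t['mins'] * 2:
  driver  mins  mins_x2
0   Lena    34       68
1   Nora    71      142
2   Omar    56      112
3   Ravi    56      112
4    Tom    14       28
5    Vic    38       76
take first 3 rows:
  driver  mins  mins_x2
0   Lena    34       68
1   Nora    71      142
2   Omar    56      112
Finally, max of column 'mins_x2' = 142.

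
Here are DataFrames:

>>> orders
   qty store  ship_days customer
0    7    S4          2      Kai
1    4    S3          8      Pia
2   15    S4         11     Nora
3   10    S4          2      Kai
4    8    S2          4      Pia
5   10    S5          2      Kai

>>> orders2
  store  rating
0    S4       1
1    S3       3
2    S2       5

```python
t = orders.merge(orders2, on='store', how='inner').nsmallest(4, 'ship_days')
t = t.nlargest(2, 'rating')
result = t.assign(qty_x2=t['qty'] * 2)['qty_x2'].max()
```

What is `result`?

16

merge on 'store' (how='inner') → 5 rows:
   qty store  ship_days customer  rating
0    7    S4          2      Kai       1
1    4    S3          8      Pia       3
2   15    S4         11     Nora       1
3   10    S4          2      Kai       1
4    8    S2          4      Pia       5
take 4 rows with smallest ship_days:
   qty store  ship_days customer  rating
0    7    S4          2      Kai       1
3   10    S4          2      Kai       1
4    8    S2          4      Pia       5
1    4    S3          8      Pia       3
take 2 rows with largest rating:
   qty store  ship_days customer  rating
4    8    S2          4      Pia       5
1    4    S3          8      Pia       3
add column qty_x2 = t['qty'] * 2:
   qty store  ship_days customer  rating  qty_x2
4    8    S2          4      Pia       5      16
1    4    S3          8      Pia       3       8
Hence 16.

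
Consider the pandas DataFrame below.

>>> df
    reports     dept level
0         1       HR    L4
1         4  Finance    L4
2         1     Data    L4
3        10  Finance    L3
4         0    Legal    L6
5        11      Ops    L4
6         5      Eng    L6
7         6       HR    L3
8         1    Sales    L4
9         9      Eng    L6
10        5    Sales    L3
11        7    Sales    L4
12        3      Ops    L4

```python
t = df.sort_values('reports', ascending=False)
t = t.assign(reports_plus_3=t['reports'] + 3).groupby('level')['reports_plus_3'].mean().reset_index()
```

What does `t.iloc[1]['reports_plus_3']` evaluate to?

sort by reports descending:
    reports     dept level
5        11      Ops    L4
3        10  Finance    L3
9         9      Eng    L6
11        7    Sales    L4
7         6       HR    L3
6         5      Eng    L6
10        5    Sales    L3
1         4  Finance    L4
12        3      Ops    L4
0         1       HR    L4
2         1     Data    L4
8         1    Sales    L4
4         0    Legal    L6
add column reports_plus_3 = t['reports'] + 3:
    reports     dept level  reports_plus_3
5        11      Ops    L4              14
3        10  Finance    L3              13
9         9      Eng    L6              12
11        7    Sales    L4              10
7         6       HR    L3               9
6         5      Eng    L6               8
10        5    Sales    L3               8
1         4  Finance    L4               7
12        3      Ops    L4               6
0         1       HR    L4               4
2         1     Data    L4               4
8         1    Sales    L4               4
4         0    Legal    L6               3
group by level, mean of reports_plus_3:
level
L3    10.000000
L4     7.000000
L6     7.666667
Name: reports_plus_3, dtype: float64
reset_index():
  level  reports_plus_3
0    L3       10.000000
1    L4        7.000000
2    L6        7.666667

7.0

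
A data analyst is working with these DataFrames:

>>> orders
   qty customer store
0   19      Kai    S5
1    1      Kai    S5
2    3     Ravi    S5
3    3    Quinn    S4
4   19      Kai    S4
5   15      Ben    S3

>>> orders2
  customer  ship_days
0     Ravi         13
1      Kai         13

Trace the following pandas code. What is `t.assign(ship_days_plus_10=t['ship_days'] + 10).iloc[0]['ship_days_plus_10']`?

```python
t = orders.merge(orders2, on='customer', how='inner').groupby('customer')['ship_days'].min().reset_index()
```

23

merge on 'customer' (how='inner') → 4 rows:
   qty customer store  ship_days
0   19      Kai    S5         13
1    1      Kai    S5         13
2    3     Ravi    S5         13
3   19      Kai    S4         13
group by customer, min of ship_days:
customer
Kai     13
Ravi    13
Name: ship_days, dtype: int64
reset_index():
  customer  ship_days
0      Kai         13
1     Ravi         13
add column ship_days_plus_10 = t['ship_days'] + 10:
  customer  ship_days  ship_days_plus_10
0      Kai         13                 23
1     Ravi         13                 23
The value at position 0, column 'ship_days_plus_10' is 23.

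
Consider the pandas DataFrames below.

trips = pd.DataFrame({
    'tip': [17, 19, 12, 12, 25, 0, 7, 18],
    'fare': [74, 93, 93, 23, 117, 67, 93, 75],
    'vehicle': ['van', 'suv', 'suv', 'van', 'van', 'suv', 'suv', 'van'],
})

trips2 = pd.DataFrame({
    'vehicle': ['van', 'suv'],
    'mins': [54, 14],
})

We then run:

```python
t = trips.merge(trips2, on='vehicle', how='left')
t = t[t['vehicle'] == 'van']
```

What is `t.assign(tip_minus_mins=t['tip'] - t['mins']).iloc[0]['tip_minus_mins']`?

merge on 'vehicle' (how='left') → 8 rows:
   tip  fare vehicle  mins
0   17    74     van    54
1   19    93     suv    14
2   12    93     suv    14
3   12    23     van    54
4   25   117     van    54
5    0    67     suv    14
6    7    93     suv    14
7   18    75     van    54
filter rows where vehicle == 'van':
   tip  fare vehicle  mins
0   17    74     van    54
3   12    23     van    54
4   25   117     van    54
7   18    75     van    54
add column tip_minus_mins = t['tip'] - t['mins']:
   tip  fare vehicle  mins  tip_minus_mins
0   17    74     van    54             -37
3   12    23     van    54             -42
4   25   117     van    54             -29
7   18    75     van    54             -36
Hence -37.

-37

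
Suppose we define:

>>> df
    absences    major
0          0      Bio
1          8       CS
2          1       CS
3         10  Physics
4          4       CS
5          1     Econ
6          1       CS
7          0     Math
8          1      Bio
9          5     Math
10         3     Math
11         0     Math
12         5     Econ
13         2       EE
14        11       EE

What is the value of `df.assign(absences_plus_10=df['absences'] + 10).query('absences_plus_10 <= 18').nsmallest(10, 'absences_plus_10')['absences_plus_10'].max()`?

14

add column absences_plus_10 = df['absences'] + 10:
    absences    major  absences_plus_10
0          0      Bio                10
1          8       CS                18
2          1       CS                11
3         10  Physics                20
4          4       CS                14
5          1     Econ                11
6          1       CS                11
7          0     Math                10
8          1      Bio                11
9          5     Math                15
10         3     Math                13
11         0     Math                10
12         5     Econ                15
13         2       EE                12
14        11       EE                21
filter rows where absences_plus_10 <= 18:
    absences major  absences_plus_10
0          0   Bio                10
1          8    CS                18
2          1    CS                11
4          4    CS                14
5          1  Econ                11
6          1    CS                11
7          0  Math                10
8          1   Bio                11
9          5  Math                15
10         3  Math                13
11         0  Math                10
12         5  Econ                15
13         2    EE                12
take 10 rows with smallest absences_plus_10:
    absences major  absences_plus_10
0          0   Bio                10
7          0  Math                10
11         0  Math                10
2          1    CS                11
5          1  Econ                11
6          1    CS                11
8          1   Bio                11
13         2    EE                12
10         3  Math                13
4          4    CS                14
Then the max of column 'absences_plus_10': 14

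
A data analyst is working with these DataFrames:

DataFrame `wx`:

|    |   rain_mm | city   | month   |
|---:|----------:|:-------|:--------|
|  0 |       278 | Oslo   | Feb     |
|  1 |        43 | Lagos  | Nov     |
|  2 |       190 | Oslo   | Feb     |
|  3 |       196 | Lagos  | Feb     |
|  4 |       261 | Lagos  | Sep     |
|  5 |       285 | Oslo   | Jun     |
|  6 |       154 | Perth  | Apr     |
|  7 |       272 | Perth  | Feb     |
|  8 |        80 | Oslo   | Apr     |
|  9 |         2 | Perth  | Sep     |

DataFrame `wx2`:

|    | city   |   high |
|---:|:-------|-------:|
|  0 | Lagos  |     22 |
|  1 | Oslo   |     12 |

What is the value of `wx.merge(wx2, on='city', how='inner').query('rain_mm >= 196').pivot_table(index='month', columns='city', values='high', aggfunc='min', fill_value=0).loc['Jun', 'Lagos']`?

merge on 'city' (how='inner') → 7 rows:
   rain_mm   city month  high
0      278   Oslo   Feb    12
1       43  Lagos   Nov    22
2      190   Oslo   Feb    12
3      196  Lagos   Feb    22
4      261  Lagos   Sep    22
5      285   Oslo   Jun    12
6       80   Oslo   Apr    12
filter rows where rain_mm >= 196:
   rain_mm   city month  high
0      278   Oslo   Feb    12
3      196  Lagos   Feb    22
4      261  Lagos   Sep    22
5      285   Oslo   Jun    12
pivot: rows=month, cols=city, min(high):
city   Lagos  Oslo
month             
Feb       22    12
Jun        0    12
Sep       22     0

0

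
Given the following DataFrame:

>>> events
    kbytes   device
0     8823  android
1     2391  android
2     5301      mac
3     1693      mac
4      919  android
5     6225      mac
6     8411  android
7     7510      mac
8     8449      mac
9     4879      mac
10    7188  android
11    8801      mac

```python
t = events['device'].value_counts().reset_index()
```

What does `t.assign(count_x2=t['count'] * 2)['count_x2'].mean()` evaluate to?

value_counts of device:
device
mac        7
android    5
Name: count, dtype: int64
reset_index():
    device  count
0      mac      7
1  android      5
add column count_x2 = t['count'] * 2:
    device  count  count_x2
0      mac      7        14
1  android      5        10

12.0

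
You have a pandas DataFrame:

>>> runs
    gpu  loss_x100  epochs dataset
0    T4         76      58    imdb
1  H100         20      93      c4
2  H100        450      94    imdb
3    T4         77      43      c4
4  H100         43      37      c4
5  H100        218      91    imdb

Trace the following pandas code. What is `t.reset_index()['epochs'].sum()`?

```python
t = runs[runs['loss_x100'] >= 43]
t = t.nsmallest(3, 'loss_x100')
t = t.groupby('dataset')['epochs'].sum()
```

filter rows where loss_x100 >= 43:
    gpu  loss_x100  epochs dataset
0    T4         76      58    imdb
2  H100        450      94    imdb
3    T4         77      43      c4
4  H100         43      37      c4
5  H100        218      91    imdb
take 3 rows with smallest loss_x100:
    gpu  loss_x100  epochs dataset
4  H100         43      37      c4
0    T4         76      58    imdb
3    T4         77      43      c4
group by dataset, sum of epochs:
dataset
c4      80
imdb    58
Name: epochs, dtype: int64
reset_index():
  dataset  epochs
0      c4      80
1    imdb      58

138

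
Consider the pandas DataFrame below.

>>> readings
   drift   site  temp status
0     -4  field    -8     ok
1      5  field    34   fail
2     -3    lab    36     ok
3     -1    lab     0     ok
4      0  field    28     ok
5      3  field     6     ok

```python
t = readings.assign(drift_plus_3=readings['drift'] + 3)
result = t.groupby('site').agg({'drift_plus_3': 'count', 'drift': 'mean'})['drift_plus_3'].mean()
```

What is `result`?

add column drift_plus_3 = readings['drift'] + 3:
   drift   site  temp status  drift_plus_3
0     -4  field    -8     ok            -1
1      5  field    34   fail             8
2     -3    lab    36     ok             0
3     -1    lab     0     ok             2
4      0  field    28     ok             3
5      3  field     6     ok             6
group by site: count(drift_plus_3), mean(drift):
       drift_plus_3  drift
site                      
field             4    1.0
lab               2   -2.0
The mean of column 'drift_plus_3' is 3.0.

3.0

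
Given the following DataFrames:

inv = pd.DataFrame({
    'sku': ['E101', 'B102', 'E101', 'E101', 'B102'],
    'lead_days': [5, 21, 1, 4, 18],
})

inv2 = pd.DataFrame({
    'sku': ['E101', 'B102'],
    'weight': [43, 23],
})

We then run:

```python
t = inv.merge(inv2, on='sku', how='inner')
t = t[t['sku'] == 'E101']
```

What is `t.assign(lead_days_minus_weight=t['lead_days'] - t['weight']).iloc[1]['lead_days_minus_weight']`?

merge on 'sku' (how='inner') → 5 rows:
    sku  lead_days  weight
0  E101          5      43
1  B102         21      23
2  E101          1      43
3  E101          4      43
4  B102         18      23
filter rows where sku == 'E101':
    sku  lead_days  weight
0  E101          5      43
2  E101          1      43
3  E101          4      43
add column lead_days_minus_weight = t['lead_days'] - t['weight']:
    sku  lead_days  weight  lead_days_minus_weight
0  E101          5      43                     -38
2  E101          1      43                     -42
3  E101          4      43                     -39
Finally, value at position 1, column 'lead_days_minus_weight' = -42.

-42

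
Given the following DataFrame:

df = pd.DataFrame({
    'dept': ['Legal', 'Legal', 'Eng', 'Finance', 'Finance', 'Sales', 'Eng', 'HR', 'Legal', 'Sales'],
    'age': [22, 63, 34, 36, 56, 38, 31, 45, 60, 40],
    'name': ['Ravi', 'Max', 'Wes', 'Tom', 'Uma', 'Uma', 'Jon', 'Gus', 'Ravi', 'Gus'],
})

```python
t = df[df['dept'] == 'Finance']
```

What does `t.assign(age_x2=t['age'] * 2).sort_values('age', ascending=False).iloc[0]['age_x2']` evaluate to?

112

filter rows where dept == 'Finance':
      dept  age name
3  Finance   36  Tom
4  Finance   56  Uma
add column age_x2 = t['age'] * 2:
      dept  age name  age_x2
3  Finance   36  Tom      72
4  Finance   56  Uma     112
sort by age descending:
      dept  age name  age_x2
4  Finance   56  Uma     112
3  Finance   36  Tom      72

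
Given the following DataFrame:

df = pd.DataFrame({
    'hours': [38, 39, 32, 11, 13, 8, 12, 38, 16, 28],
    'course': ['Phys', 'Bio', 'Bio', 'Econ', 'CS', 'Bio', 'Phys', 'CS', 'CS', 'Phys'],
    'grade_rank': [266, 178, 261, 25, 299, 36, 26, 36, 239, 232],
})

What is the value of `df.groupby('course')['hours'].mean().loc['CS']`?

22.3333333333

group by course, mean of hours:
course
Bio     26.333333
CS      22.333333
Econ    11.000000
Phys    26.000000
Name: hours, dtype: float64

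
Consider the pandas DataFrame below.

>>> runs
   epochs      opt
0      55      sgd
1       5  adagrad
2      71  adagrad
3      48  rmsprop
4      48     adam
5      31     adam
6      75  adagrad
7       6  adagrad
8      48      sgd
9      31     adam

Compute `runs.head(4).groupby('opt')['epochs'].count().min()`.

take first 4 rows:
   epochs      opt
0      55      sgd
1       5  adagrad
2      71  adagrad
3      48  rmsprop
group by opt, count of epochs:
opt
adagrad    2
rmsprop    1
sgd        1
Name: epochs, dtype: int64
Reading off the min of the resulting series, we get 1.

1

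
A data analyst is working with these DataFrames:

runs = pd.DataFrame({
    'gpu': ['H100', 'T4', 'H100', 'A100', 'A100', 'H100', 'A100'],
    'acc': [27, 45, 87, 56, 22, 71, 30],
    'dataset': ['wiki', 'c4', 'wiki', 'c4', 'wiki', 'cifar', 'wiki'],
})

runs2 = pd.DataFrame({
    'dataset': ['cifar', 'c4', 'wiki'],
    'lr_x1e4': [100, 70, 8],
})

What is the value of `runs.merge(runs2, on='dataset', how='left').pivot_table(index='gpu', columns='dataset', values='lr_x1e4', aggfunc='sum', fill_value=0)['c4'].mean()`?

46.6666666667

merge on 'dataset' (how='left') → 7 rows:
    gpu  acc dataset  lr_x1e4
0  H100   27    wiki        8
1    T4   45      c4       70
2  H100   87    wiki        8
3  A100   56      c4       70
4  A100   22    wiki        8
5  H100   71   cifar      100
6  A100   30    wiki        8
pivot: rows=gpu, cols=dataset, sum(lr_x1e4):
dataset  c4  cifar  wiki
gpu                     
A100     70      0    16
H100      0    100    16
T4       70      0     0
Reading off the mean of column 'c4', we get 46.6666666667.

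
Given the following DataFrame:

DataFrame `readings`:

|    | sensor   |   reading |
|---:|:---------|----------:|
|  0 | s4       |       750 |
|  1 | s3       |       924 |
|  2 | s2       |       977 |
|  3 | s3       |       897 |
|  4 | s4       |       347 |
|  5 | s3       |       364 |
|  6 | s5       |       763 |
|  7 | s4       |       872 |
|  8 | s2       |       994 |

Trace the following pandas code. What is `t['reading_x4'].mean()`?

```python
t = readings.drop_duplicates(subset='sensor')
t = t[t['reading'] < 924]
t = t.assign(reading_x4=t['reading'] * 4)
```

drop duplicate sensor (keep=first):
  sensor  reading
0     s4      750
1     s3      924
2     s2      977
6     s5      763
filter rows where reading < 924:
  sensor  reading
0     s4      750
6     s5      763
add column reading_x4 = t['reading'] * 4:
  sensor  reading  reading_x4
0     s4      750        3000
6     s5      763        3052
mean of column 'reading_x4' → 3026.0

3026.0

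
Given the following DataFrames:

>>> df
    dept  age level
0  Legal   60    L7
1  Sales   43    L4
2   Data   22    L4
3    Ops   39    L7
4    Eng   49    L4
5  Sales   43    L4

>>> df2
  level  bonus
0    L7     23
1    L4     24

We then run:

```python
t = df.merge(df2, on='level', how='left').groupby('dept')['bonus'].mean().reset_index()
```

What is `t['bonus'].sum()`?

merge on 'level' (how='left') → 6 rows:
    dept  age level  bonus
0  Legal   60    L7     23
1  Sales   43    L4     24
2   Data   22    L4     24
3    Ops   39    L7     23
4    Eng   49    L4     24
5  Sales   43    L4     24
group by dept, mean of bonus:
dept
Data     24.0
Eng      24.0
Legal    23.0
Ops      23.0
Sales    24.0
Name: bonus, dtype: float64
reset_index():
    dept  bonus
0   Data   24.0
1    Eng   24.0
2  Legal   23.0
3    Ops   23.0
4  Sales   24.0

118.0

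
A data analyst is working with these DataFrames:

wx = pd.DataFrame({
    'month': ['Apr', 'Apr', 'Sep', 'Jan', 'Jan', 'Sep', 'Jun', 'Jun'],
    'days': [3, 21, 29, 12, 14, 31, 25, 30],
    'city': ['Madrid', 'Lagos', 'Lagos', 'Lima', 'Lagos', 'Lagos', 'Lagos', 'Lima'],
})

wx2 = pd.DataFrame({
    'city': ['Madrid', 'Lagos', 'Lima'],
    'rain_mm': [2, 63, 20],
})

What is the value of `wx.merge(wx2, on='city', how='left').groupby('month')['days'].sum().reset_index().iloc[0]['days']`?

24

merge on 'city' (how='left') → 8 rows:
  month  days    city  rain_mm
0   Apr     3  Madrid        2
1   Apr    21   Lagos       63
2   Sep    29   Lagos       63
3   Jan    12    Lima       20
4   Jan    14   Lagos       63
5   Sep    31   Lagos       63
6   Jun    25   Lagos       63
7   Jun    30    Lima       20
group by month, sum of days:
month
Apr    24
Jan    26
Jun    55
Sep    60
Name: days, dtype: int64
reset_index():
  month  days
0   Apr    24
1   Jan    26
2   Jun    55
3   Sep    60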